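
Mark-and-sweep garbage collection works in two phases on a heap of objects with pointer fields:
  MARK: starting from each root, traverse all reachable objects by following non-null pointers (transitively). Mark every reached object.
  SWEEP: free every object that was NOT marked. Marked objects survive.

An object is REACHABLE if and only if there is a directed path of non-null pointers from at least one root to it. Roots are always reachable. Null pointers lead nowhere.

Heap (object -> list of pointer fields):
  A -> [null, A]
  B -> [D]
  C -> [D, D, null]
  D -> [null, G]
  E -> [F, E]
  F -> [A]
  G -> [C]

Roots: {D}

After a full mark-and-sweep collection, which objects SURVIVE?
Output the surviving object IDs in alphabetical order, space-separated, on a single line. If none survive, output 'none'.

Answer: C D G

Derivation:
Roots: D
Mark D: refs=null G, marked=D
Mark G: refs=C, marked=D G
Mark C: refs=D D null, marked=C D G
Unmarked (collected): A B E F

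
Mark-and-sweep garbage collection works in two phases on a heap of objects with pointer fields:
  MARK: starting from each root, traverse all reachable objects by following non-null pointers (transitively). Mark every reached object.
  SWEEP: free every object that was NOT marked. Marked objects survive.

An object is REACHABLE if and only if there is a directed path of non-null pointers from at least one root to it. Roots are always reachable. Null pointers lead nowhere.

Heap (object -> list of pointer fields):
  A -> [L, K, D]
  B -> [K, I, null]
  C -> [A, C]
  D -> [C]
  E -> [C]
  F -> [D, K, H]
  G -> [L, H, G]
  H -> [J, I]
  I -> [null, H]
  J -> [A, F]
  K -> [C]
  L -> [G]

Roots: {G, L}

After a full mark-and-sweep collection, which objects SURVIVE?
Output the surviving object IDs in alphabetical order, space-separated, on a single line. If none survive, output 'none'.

Answer: A C D F G H I J K L

Derivation:
Roots: G L
Mark G: refs=L H G, marked=G
Mark L: refs=G, marked=G L
Mark H: refs=J I, marked=G H L
Mark J: refs=A F, marked=G H J L
Mark I: refs=null H, marked=G H I J L
Mark A: refs=L K D, marked=A G H I J L
Mark F: refs=D K H, marked=A F G H I J L
Mark K: refs=C, marked=A F G H I J K L
Mark D: refs=C, marked=A D F G H I J K L
Mark C: refs=A C, marked=A C D F G H I J K L
Unmarked (collected): B E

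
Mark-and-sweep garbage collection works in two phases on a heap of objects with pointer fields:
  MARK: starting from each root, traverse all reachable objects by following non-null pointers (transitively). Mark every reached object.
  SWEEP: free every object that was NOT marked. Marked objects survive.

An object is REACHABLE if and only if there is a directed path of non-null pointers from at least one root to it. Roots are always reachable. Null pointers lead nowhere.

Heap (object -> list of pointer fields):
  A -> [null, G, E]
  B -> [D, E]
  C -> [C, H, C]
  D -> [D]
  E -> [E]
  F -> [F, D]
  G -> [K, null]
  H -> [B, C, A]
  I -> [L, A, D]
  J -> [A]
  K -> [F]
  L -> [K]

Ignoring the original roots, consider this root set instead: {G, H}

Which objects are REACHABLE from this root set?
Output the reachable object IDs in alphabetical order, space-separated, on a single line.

Roots: G H
Mark G: refs=K null, marked=G
Mark H: refs=B C A, marked=G H
Mark K: refs=F, marked=G H K
Mark B: refs=D E, marked=B G H K
Mark C: refs=C H C, marked=B C G H K
Mark A: refs=null G E, marked=A B C G H K
Mark F: refs=F D, marked=A B C F G H K
Mark D: refs=D, marked=A B C D F G H K
Mark E: refs=E, marked=A B C D E F G H K
Unmarked (collected): I J L

Answer: A B C D E F G H K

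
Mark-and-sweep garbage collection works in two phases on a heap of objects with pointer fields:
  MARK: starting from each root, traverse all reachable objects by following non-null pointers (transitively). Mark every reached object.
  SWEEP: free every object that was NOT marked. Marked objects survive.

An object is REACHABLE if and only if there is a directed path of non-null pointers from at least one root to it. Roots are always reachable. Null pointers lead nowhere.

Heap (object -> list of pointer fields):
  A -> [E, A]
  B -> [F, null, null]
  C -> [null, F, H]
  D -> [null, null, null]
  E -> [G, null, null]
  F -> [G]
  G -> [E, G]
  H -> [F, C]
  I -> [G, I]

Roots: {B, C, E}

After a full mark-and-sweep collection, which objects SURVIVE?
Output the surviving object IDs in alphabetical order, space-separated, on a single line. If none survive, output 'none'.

Answer: B C E F G H

Derivation:
Roots: B C E
Mark B: refs=F null null, marked=B
Mark C: refs=null F H, marked=B C
Mark E: refs=G null null, marked=B C E
Mark F: refs=G, marked=B C E F
Mark H: refs=F C, marked=B C E F H
Mark G: refs=E G, marked=B C E F G H
Unmarked (collected): A D I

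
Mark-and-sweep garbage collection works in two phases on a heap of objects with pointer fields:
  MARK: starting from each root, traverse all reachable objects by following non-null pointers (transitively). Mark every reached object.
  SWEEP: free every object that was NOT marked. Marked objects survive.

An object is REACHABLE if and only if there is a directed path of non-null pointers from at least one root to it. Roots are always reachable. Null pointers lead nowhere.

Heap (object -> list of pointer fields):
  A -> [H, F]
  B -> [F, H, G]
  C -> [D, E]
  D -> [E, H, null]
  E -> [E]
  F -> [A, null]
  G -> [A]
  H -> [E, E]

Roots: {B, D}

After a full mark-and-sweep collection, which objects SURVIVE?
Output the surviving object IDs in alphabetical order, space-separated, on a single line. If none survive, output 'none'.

Roots: B D
Mark B: refs=F H G, marked=B
Mark D: refs=E H null, marked=B D
Mark F: refs=A null, marked=B D F
Mark H: refs=E E, marked=B D F H
Mark G: refs=A, marked=B D F G H
Mark E: refs=E, marked=B D E F G H
Mark A: refs=H F, marked=A B D E F G H
Unmarked (collected): C

Answer: A B D E F G H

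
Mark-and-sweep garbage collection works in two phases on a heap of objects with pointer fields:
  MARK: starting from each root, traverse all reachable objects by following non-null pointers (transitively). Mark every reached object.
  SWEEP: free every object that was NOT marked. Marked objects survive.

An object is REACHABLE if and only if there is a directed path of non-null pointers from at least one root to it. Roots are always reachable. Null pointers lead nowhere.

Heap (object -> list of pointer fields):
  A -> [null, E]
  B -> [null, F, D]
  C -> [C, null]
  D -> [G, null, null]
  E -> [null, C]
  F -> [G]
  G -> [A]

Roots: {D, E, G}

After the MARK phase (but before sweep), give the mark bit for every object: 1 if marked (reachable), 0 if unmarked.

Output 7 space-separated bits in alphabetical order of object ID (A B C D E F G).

Roots: D E G
Mark D: refs=G null null, marked=D
Mark E: refs=null C, marked=D E
Mark G: refs=A, marked=D E G
Mark C: refs=C null, marked=C D E G
Mark A: refs=null E, marked=A C D E G
Unmarked (collected): B F

Answer: 1 0 1 1 1 0 1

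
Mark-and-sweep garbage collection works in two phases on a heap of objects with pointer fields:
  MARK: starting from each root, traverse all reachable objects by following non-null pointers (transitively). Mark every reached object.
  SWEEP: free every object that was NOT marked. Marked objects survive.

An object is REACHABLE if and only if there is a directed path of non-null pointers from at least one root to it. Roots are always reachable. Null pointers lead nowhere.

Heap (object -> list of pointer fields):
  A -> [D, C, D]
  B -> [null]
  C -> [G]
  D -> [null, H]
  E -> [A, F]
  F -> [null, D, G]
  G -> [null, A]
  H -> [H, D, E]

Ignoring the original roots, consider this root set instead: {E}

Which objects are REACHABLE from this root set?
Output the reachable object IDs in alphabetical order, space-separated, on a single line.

Roots: E
Mark E: refs=A F, marked=E
Mark A: refs=D C D, marked=A E
Mark F: refs=null D G, marked=A E F
Mark D: refs=null H, marked=A D E F
Mark C: refs=G, marked=A C D E F
Mark G: refs=null A, marked=A C D E F G
Mark H: refs=H D E, marked=A C D E F G H
Unmarked (collected): B

Answer: A C D E F G H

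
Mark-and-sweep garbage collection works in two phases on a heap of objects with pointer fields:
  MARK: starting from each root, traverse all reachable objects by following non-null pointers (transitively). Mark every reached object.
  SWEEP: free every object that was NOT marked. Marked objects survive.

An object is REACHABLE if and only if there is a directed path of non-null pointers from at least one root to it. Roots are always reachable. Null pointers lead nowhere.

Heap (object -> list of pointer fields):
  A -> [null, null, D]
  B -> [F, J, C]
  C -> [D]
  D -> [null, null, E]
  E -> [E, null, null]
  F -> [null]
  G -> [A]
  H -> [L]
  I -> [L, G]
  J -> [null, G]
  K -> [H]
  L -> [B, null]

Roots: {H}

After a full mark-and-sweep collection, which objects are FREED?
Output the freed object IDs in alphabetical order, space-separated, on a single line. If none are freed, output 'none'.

Roots: H
Mark H: refs=L, marked=H
Mark L: refs=B null, marked=H L
Mark B: refs=F J C, marked=B H L
Mark F: refs=null, marked=B F H L
Mark J: refs=null G, marked=B F H J L
Mark C: refs=D, marked=B C F H J L
Mark G: refs=A, marked=B C F G H J L
Mark D: refs=null null E, marked=B C D F G H J L
Mark A: refs=null null D, marked=A B C D F G H J L
Mark E: refs=E null null, marked=A B C D E F G H J L
Unmarked (collected): I K

Answer: I K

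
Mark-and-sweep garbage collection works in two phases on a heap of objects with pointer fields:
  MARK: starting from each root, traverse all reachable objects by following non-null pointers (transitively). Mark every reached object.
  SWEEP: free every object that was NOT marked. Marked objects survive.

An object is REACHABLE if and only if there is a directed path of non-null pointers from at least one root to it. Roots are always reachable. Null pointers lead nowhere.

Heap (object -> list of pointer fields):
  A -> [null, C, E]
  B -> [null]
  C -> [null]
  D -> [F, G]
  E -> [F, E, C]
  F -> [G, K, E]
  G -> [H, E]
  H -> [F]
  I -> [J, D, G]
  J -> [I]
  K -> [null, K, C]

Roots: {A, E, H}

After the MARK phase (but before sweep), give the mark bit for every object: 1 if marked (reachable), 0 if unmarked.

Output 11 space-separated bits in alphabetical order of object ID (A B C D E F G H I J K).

Roots: A E H
Mark A: refs=null C E, marked=A
Mark E: refs=F E C, marked=A E
Mark H: refs=F, marked=A E H
Mark C: refs=null, marked=A C E H
Mark F: refs=G K E, marked=A C E F H
Mark G: refs=H E, marked=A C E F G H
Mark K: refs=null K C, marked=A C E F G H K
Unmarked (collected): B D I J

Answer: 1 0 1 0 1 1 1 1 0 0 1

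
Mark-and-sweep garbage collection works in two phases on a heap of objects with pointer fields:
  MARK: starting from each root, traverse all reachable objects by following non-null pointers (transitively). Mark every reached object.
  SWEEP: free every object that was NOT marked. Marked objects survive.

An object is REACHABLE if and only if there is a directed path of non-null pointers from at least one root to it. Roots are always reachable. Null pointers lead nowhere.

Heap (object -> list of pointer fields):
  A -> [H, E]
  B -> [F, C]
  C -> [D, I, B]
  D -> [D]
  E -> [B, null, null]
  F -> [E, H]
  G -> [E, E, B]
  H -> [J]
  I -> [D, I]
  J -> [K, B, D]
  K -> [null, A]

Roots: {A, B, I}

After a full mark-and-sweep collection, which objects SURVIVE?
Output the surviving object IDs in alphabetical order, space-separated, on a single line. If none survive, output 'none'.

Roots: A B I
Mark A: refs=H E, marked=A
Mark B: refs=F C, marked=A B
Mark I: refs=D I, marked=A B I
Mark H: refs=J, marked=A B H I
Mark E: refs=B null null, marked=A B E H I
Mark F: refs=E H, marked=A B E F H I
Mark C: refs=D I B, marked=A B C E F H I
Mark D: refs=D, marked=A B C D E F H I
Mark J: refs=K B D, marked=A B C D E F H I J
Mark K: refs=null A, marked=A B C D E F H I J K
Unmarked (collected): G

Answer: A B C D E F H I J K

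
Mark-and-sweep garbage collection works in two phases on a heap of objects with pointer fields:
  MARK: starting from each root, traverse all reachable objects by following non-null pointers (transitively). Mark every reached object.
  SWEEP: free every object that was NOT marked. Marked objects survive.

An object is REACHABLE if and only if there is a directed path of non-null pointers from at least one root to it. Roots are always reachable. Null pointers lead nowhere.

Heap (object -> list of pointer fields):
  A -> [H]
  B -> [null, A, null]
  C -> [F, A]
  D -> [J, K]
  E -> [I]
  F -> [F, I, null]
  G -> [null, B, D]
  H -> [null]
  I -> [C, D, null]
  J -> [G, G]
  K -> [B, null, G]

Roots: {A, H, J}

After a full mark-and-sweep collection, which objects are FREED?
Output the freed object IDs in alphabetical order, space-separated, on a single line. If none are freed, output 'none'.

Answer: C E F I

Derivation:
Roots: A H J
Mark A: refs=H, marked=A
Mark H: refs=null, marked=A H
Mark J: refs=G G, marked=A H J
Mark G: refs=null B D, marked=A G H J
Mark B: refs=null A null, marked=A B G H J
Mark D: refs=J K, marked=A B D G H J
Mark K: refs=B null G, marked=A B D G H J K
Unmarked (collected): C E F I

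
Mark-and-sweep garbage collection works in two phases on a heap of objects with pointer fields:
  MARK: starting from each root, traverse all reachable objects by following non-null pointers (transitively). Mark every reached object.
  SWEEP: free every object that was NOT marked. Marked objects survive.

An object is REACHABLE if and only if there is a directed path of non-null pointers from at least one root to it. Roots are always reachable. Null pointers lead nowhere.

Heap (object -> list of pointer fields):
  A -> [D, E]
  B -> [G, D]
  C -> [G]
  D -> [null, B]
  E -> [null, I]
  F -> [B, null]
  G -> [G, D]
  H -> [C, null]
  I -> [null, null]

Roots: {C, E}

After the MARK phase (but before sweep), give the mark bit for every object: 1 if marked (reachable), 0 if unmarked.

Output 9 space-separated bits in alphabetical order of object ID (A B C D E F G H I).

Answer: 0 1 1 1 1 0 1 0 1

Derivation:
Roots: C E
Mark C: refs=G, marked=C
Mark E: refs=null I, marked=C E
Mark G: refs=G D, marked=C E G
Mark I: refs=null null, marked=C E G I
Mark D: refs=null B, marked=C D E G I
Mark B: refs=G D, marked=B C D E G I
Unmarked (collected): A F H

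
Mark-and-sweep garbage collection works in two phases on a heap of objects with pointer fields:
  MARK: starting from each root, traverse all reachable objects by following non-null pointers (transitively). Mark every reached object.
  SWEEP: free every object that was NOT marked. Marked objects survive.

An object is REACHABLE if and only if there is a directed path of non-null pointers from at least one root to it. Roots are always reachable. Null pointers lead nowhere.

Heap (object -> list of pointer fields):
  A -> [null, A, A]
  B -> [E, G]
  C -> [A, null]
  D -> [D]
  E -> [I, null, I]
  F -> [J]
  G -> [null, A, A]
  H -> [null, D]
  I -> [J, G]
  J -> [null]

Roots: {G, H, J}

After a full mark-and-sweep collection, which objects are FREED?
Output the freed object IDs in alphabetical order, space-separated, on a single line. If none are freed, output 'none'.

Answer: B C E F I

Derivation:
Roots: G H J
Mark G: refs=null A A, marked=G
Mark H: refs=null D, marked=G H
Mark J: refs=null, marked=G H J
Mark A: refs=null A A, marked=A G H J
Mark D: refs=D, marked=A D G H J
Unmarked (collected): B C E F I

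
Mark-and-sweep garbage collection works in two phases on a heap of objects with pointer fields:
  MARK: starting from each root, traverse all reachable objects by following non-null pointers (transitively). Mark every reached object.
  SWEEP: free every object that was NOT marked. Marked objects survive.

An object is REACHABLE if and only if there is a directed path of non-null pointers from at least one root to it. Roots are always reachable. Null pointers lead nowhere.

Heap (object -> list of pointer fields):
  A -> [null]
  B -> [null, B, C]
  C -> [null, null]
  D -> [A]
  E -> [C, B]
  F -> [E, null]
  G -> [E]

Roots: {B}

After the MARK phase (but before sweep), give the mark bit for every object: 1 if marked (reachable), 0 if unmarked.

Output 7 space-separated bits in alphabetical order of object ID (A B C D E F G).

Answer: 0 1 1 0 0 0 0

Derivation:
Roots: B
Mark B: refs=null B C, marked=B
Mark C: refs=null null, marked=B C
Unmarked (collected): A D E F G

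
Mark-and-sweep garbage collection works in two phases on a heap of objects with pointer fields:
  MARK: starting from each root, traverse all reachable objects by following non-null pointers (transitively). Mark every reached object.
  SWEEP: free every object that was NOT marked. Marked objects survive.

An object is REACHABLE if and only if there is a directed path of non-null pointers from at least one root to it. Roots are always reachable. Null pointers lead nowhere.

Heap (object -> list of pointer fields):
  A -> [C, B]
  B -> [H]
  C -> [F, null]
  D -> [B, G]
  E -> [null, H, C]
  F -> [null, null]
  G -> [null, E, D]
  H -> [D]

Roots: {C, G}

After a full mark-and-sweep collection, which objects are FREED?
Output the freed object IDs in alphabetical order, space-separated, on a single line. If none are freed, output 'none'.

Roots: C G
Mark C: refs=F null, marked=C
Mark G: refs=null E D, marked=C G
Mark F: refs=null null, marked=C F G
Mark E: refs=null H C, marked=C E F G
Mark D: refs=B G, marked=C D E F G
Mark H: refs=D, marked=C D E F G H
Mark B: refs=H, marked=B C D E F G H
Unmarked (collected): A

Answer: A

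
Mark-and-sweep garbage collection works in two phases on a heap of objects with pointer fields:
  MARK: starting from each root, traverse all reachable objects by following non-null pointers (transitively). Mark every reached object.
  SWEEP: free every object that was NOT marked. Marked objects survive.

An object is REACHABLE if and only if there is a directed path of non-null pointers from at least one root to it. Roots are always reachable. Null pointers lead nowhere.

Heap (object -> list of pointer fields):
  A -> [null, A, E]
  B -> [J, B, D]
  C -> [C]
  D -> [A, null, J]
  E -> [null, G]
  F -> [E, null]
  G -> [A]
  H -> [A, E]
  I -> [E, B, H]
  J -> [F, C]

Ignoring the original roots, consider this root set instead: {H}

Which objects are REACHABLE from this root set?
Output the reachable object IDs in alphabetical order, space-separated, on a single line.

Answer: A E G H

Derivation:
Roots: H
Mark H: refs=A E, marked=H
Mark A: refs=null A E, marked=A H
Mark E: refs=null G, marked=A E H
Mark G: refs=A, marked=A E G H
Unmarked (collected): B C D F I J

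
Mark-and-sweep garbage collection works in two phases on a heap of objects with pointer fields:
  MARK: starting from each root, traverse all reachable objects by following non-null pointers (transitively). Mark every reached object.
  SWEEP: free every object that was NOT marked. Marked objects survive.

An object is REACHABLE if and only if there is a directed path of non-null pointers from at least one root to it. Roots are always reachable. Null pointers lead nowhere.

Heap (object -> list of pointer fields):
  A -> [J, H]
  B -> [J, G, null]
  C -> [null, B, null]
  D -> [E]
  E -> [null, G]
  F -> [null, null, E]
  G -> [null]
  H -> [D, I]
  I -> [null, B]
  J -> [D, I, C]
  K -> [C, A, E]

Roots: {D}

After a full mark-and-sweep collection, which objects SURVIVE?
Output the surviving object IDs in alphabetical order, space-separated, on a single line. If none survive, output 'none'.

Answer: D E G

Derivation:
Roots: D
Mark D: refs=E, marked=D
Mark E: refs=null G, marked=D E
Mark G: refs=null, marked=D E G
Unmarked (collected): A B C F H I J K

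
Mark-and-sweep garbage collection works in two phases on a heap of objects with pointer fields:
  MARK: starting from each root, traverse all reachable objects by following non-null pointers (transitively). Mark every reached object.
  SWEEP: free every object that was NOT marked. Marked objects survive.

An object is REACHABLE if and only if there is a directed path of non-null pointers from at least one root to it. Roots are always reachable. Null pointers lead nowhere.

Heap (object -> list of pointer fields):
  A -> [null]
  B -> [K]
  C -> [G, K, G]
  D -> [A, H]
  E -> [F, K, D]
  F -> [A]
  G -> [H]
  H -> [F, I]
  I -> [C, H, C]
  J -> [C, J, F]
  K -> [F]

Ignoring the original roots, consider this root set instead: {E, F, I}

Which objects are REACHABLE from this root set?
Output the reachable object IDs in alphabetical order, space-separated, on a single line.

Answer: A C D E F G H I K

Derivation:
Roots: E F I
Mark E: refs=F K D, marked=E
Mark F: refs=A, marked=E F
Mark I: refs=C H C, marked=E F I
Mark K: refs=F, marked=E F I K
Mark D: refs=A H, marked=D E F I K
Mark A: refs=null, marked=A D E F I K
Mark C: refs=G K G, marked=A C D E F I K
Mark H: refs=F I, marked=A C D E F H I K
Mark G: refs=H, marked=A C D E F G H I K
Unmarked (collected): B J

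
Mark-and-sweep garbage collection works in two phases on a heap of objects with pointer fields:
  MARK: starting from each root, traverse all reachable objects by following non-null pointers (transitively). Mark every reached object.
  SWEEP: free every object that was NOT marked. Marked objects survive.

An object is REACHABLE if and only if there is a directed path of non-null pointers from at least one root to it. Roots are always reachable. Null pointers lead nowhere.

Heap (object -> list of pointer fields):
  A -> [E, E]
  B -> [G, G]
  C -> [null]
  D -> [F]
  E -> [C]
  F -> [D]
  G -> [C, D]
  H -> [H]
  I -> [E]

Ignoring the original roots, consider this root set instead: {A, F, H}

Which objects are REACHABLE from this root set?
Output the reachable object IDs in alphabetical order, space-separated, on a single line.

Answer: A C D E F H

Derivation:
Roots: A F H
Mark A: refs=E E, marked=A
Mark F: refs=D, marked=A F
Mark H: refs=H, marked=A F H
Mark E: refs=C, marked=A E F H
Mark D: refs=F, marked=A D E F H
Mark C: refs=null, marked=A C D E F H
Unmarked (collected): B G I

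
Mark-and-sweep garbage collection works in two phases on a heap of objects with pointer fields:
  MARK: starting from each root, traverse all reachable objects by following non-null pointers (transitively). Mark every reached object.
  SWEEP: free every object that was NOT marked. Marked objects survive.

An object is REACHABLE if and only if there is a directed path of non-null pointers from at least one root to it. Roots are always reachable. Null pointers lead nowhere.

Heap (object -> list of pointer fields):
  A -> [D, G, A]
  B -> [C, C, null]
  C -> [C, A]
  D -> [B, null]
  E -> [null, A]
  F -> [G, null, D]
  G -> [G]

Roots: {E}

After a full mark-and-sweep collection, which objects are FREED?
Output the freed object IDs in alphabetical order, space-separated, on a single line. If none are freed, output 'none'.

Answer: F

Derivation:
Roots: E
Mark E: refs=null A, marked=E
Mark A: refs=D G A, marked=A E
Mark D: refs=B null, marked=A D E
Mark G: refs=G, marked=A D E G
Mark B: refs=C C null, marked=A B D E G
Mark C: refs=C A, marked=A B C D E G
Unmarked (collected): F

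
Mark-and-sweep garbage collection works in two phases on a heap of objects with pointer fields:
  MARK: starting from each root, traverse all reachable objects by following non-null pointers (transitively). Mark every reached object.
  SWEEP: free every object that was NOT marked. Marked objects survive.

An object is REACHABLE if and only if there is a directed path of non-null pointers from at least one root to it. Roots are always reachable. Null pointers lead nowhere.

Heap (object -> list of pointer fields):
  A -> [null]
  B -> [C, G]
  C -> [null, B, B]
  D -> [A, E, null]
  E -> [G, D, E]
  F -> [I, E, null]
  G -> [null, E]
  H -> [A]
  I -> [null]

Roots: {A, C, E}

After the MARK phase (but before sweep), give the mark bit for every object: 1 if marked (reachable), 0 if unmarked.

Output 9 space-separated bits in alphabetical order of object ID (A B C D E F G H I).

Roots: A C E
Mark A: refs=null, marked=A
Mark C: refs=null B B, marked=A C
Mark E: refs=G D E, marked=A C E
Mark B: refs=C G, marked=A B C E
Mark G: refs=null E, marked=A B C E G
Mark D: refs=A E null, marked=A B C D E G
Unmarked (collected): F H I

Answer: 1 1 1 1 1 0 1 0 0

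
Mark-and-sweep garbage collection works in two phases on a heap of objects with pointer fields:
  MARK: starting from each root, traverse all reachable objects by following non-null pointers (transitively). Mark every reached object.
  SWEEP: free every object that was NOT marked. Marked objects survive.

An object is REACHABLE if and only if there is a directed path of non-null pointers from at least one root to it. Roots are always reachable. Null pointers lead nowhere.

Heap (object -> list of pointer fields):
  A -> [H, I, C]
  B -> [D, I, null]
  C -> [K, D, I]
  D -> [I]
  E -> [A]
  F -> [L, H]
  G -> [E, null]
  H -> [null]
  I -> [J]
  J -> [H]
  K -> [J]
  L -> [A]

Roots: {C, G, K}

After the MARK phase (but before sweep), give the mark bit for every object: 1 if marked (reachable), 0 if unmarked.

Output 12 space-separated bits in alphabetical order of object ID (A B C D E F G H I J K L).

Answer: 1 0 1 1 1 0 1 1 1 1 1 0

Derivation:
Roots: C G K
Mark C: refs=K D I, marked=C
Mark G: refs=E null, marked=C G
Mark K: refs=J, marked=C G K
Mark D: refs=I, marked=C D G K
Mark I: refs=J, marked=C D G I K
Mark E: refs=A, marked=C D E G I K
Mark J: refs=H, marked=C D E G I J K
Mark A: refs=H I C, marked=A C D E G I J K
Mark H: refs=null, marked=A C D E G H I J K
Unmarked (collected): B F L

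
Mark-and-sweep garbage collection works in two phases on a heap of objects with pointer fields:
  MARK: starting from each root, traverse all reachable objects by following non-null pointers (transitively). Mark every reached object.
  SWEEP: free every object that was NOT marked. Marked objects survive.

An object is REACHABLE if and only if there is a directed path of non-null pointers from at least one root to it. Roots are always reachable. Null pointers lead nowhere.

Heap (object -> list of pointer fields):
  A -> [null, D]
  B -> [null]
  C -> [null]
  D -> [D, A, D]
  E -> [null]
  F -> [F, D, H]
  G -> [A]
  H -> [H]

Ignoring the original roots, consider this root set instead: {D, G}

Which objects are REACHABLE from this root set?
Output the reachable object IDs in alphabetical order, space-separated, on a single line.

Roots: D G
Mark D: refs=D A D, marked=D
Mark G: refs=A, marked=D G
Mark A: refs=null D, marked=A D G
Unmarked (collected): B C E F H

Answer: A D G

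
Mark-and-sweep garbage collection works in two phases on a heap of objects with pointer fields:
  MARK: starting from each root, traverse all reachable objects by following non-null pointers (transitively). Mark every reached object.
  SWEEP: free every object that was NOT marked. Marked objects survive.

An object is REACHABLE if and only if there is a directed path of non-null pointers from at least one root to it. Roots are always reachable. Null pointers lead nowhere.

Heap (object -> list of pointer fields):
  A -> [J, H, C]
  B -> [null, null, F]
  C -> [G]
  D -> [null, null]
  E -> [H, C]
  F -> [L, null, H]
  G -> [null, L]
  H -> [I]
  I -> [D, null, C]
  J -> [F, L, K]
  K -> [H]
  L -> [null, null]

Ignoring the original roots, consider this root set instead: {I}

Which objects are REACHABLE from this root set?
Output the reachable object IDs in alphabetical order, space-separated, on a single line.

Answer: C D G I L

Derivation:
Roots: I
Mark I: refs=D null C, marked=I
Mark D: refs=null null, marked=D I
Mark C: refs=G, marked=C D I
Mark G: refs=null L, marked=C D G I
Mark L: refs=null null, marked=C D G I L
Unmarked (collected): A B E F H J K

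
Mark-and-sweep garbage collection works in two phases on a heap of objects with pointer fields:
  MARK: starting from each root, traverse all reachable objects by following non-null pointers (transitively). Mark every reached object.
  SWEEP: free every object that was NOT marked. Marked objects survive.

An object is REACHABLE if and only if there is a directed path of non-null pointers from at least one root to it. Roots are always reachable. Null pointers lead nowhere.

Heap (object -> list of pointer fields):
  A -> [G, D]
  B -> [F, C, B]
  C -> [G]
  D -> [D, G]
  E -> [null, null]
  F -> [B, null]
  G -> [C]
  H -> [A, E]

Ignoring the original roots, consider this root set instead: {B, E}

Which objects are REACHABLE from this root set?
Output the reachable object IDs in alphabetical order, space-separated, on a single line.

Roots: B E
Mark B: refs=F C B, marked=B
Mark E: refs=null null, marked=B E
Mark F: refs=B null, marked=B E F
Mark C: refs=G, marked=B C E F
Mark G: refs=C, marked=B C E F G
Unmarked (collected): A D H

Answer: B C E F G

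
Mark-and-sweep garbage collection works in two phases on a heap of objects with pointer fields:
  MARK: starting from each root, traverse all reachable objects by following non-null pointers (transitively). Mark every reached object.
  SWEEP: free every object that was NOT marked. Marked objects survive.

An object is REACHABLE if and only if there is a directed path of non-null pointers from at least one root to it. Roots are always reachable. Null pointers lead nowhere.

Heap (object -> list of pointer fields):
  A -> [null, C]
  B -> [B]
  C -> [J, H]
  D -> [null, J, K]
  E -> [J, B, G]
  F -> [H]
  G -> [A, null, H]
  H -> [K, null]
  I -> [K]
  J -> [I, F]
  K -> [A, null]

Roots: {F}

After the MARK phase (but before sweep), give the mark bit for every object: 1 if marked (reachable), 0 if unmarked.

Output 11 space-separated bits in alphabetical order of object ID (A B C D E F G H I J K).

Answer: 1 0 1 0 0 1 0 1 1 1 1

Derivation:
Roots: F
Mark F: refs=H, marked=F
Mark H: refs=K null, marked=F H
Mark K: refs=A null, marked=F H K
Mark A: refs=null C, marked=A F H K
Mark C: refs=J H, marked=A C F H K
Mark J: refs=I F, marked=A C F H J K
Mark I: refs=K, marked=A C F H I J K
Unmarked (collected): B D E G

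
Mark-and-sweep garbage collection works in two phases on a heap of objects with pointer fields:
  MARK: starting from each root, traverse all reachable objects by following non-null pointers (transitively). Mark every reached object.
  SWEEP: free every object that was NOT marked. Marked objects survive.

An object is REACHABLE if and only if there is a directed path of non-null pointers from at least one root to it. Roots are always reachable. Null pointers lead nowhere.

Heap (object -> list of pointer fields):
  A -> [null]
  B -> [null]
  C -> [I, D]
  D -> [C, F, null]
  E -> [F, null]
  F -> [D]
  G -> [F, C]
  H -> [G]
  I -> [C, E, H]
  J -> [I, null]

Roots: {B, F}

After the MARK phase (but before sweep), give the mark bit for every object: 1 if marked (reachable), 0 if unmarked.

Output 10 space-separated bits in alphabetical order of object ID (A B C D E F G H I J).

Answer: 0 1 1 1 1 1 1 1 1 0

Derivation:
Roots: B F
Mark B: refs=null, marked=B
Mark F: refs=D, marked=B F
Mark D: refs=C F null, marked=B D F
Mark C: refs=I D, marked=B C D F
Mark I: refs=C E H, marked=B C D F I
Mark E: refs=F null, marked=B C D E F I
Mark H: refs=G, marked=B C D E F H I
Mark G: refs=F C, marked=B C D E F G H I
Unmarked (collected): A J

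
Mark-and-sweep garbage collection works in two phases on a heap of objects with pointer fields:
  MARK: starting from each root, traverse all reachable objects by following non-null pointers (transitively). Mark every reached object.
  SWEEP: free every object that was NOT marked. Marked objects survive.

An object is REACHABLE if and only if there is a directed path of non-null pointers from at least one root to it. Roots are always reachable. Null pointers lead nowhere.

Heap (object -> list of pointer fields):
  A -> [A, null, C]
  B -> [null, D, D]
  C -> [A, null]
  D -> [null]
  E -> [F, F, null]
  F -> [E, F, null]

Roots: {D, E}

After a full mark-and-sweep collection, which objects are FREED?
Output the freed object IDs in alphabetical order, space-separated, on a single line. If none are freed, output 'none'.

Roots: D E
Mark D: refs=null, marked=D
Mark E: refs=F F null, marked=D E
Mark F: refs=E F null, marked=D E F
Unmarked (collected): A B C

Answer: A B C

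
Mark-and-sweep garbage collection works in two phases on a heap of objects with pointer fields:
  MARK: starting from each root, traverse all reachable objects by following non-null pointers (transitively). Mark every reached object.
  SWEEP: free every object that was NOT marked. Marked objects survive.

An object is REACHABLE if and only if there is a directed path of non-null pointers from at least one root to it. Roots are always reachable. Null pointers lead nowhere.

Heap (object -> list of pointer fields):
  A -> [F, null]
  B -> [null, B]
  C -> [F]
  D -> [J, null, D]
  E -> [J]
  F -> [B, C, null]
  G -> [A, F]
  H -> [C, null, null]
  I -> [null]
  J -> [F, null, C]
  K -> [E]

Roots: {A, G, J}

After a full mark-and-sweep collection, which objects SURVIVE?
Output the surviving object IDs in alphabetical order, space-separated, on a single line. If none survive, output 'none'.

Roots: A G J
Mark A: refs=F null, marked=A
Mark G: refs=A F, marked=A G
Mark J: refs=F null C, marked=A G J
Mark F: refs=B C null, marked=A F G J
Mark C: refs=F, marked=A C F G J
Mark B: refs=null B, marked=A B C F G J
Unmarked (collected): D E H I K

Answer: A B C F G J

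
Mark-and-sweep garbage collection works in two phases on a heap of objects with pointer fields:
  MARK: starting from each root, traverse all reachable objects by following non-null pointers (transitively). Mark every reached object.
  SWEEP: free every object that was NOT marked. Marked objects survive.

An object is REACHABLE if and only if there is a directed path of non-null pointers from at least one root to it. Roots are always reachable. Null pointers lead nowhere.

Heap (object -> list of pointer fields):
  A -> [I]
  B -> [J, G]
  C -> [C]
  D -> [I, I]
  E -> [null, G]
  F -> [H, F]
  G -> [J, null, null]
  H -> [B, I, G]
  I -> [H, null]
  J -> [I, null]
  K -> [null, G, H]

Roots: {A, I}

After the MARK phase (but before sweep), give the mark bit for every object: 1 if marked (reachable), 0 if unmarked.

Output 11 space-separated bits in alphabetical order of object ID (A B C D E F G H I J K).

Roots: A I
Mark A: refs=I, marked=A
Mark I: refs=H null, marked=A I
Mark H: refs=B I G, marked=A H I
Mark B: refs=J G, marked=A B H I
Mark G: refs=J null null, marked=A B G H I
Mark J: refs=I null, marked=A B G H I J
Unmarked (collected): C D E F K

Answer: 1 1 0 0 0 0 1 1 1 1 0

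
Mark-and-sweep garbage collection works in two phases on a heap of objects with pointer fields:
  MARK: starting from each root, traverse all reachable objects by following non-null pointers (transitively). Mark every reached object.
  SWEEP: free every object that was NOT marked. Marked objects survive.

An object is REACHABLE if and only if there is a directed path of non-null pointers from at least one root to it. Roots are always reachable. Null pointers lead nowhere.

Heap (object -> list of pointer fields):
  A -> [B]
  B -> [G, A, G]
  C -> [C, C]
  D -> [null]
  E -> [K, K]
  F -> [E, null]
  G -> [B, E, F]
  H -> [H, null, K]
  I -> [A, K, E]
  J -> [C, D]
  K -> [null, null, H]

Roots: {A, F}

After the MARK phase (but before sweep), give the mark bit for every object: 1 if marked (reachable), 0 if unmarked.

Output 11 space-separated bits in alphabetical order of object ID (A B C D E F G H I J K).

Answer: 1 1 0 0 1 1 1 1 0 0 1

Derivation:
Roots: A F
Mark A: refs=B, marked=A
Mark F: refs=E null, marked=A F
Mark B: refs=G A G, marked=A B F
Mark E: refs=K K, marked=A B E F
Mark G: refs=B E F, marked=A B E F G
Mark K: refs=null null H, marked=A B E F G K
Mark H: refs=H null K, marked=A B E F G H K
Unmarked (collected): C D I J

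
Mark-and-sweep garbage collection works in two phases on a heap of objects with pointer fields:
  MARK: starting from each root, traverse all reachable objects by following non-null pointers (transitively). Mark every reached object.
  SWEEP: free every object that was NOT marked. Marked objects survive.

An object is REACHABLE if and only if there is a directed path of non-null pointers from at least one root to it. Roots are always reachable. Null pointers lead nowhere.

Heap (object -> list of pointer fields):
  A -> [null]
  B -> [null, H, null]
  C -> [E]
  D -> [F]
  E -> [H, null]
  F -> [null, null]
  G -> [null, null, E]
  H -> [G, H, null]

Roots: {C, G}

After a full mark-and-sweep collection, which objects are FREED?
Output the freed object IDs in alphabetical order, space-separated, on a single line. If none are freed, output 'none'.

Answer: A B D F

Derivation:
Roots: C G
Mark C: refs=E, marked=C
Mark G: refs=null null E, marked=C G
Mark E: refs=H null, marked=C E G
Mark H: refs=G H null, marked=C E G H
Unmarked (collected): A B D F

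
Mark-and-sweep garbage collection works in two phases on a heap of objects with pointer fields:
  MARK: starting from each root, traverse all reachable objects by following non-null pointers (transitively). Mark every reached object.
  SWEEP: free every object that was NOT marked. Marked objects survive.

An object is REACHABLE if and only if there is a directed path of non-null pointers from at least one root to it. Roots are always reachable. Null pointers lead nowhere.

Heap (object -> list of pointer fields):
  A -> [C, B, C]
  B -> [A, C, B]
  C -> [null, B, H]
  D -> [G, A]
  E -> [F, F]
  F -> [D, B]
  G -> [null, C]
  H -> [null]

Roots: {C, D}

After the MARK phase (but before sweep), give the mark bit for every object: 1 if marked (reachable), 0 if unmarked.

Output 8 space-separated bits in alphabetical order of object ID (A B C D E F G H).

Answer: 1 1 1 1 0 0 1 1

Derivation:
Roots: C D
Mark C: refs=null B H, marked=C
Mark D: refs=G A, marked=C D
Mark B: refs=A C B, marked=B C D
Mark H: refs=null, marked=B C D H
Mark G: refs=null C, marked=B C D G H
Mark A: refs=C B C, marked=A B C D G H
Unmarked (collected): E F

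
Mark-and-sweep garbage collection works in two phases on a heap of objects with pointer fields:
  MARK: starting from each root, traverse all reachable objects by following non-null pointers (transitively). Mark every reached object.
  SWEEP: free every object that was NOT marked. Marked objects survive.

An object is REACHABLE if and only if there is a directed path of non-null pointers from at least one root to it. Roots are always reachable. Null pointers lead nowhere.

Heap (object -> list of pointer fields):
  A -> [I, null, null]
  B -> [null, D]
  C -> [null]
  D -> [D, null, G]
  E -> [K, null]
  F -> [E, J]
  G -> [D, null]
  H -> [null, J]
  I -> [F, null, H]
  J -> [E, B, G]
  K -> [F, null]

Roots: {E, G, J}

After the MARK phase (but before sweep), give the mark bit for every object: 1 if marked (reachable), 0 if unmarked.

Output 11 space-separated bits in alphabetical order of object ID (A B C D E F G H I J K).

Roots: E G J
Mark E: refs=K null, marked=E
Mark G: refs=D null, marked=E G
Mark J: refs=E B G, marked=E G J
Mark K: refs=F null, marked=E G J K
Mark D: refs=D null G, marked=D E G J K
Mark B: refs=null D, marked=B D E G J K
Mark F: refs=E J, marked=B D E F G J K
Unmarked (collected): A C H I

Answer: 0 1 0 1 1 1 1 0 0 1 1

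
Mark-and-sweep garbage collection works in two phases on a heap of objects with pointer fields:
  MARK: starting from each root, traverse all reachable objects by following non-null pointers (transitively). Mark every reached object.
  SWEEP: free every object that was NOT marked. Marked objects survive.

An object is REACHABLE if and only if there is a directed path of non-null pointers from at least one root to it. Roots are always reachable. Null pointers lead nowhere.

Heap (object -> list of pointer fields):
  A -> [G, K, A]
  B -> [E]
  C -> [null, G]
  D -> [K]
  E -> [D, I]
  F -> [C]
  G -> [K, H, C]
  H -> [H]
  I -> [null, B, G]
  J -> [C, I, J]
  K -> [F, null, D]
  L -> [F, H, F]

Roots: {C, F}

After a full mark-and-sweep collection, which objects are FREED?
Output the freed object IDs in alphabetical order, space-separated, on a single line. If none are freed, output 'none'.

Answer: A B E I J L

Derivation:
Roots: C F
Mark C: refs=null G, marked=C
Mark F: refs=C, marked=C F
Mark G: refs=K H C, marked=C F G
Mark K: refs=F null D, marked=C F G K
Mark H: refs=H, marked=C F G H K
Mark D: refs=K, marked=C D F G H K
Unmarked (collected): A B E I J L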